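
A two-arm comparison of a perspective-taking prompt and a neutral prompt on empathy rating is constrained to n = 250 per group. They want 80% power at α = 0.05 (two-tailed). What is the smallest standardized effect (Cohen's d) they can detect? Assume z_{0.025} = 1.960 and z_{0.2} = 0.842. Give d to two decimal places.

d_min ≈ 0.25

For two independent groups of n = 250 each: d_min = (z_{α/2} + z_β)·√(2/n).
z-sum = 1.960 + 0.842 = 2.802.
d_min = 2.802 × √(2/250) = 2.802 × 0.0894 = 0.251.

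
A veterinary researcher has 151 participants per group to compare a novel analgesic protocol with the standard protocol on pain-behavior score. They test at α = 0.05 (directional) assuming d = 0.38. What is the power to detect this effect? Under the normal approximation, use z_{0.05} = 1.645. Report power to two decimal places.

For two equal groups, power = Φ(d·√(n/2) − z_{α}).
d·√(n/2) = 0.38 × √(151/2) = 0.38 × 8.689 = 3.302.
z_β = 3.302 − 1.645 = 1.657.
Power = Φ(1.657) = 0.951.

power ≈ 0.95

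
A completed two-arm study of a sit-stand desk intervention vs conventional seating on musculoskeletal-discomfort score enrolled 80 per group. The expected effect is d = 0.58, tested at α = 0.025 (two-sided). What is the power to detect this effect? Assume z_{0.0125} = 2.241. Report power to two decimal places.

power ≈ 0.92

For two equal groups, power = Φ(d·√(n/2) − z_{α/2}).
d·√(n/2) = 0.58 × √(80/2) = 0.58 × 6.325 = 3.668.
z_β = 3.668 − 2.241 = 1.427.
Power = Φ(1.427) = 0.923.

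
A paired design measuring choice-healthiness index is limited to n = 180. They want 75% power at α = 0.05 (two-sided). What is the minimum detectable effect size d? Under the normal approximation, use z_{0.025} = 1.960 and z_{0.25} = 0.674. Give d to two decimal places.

For a single sample (or paired design) of n = 180: d_min = (z_{α/2} + z_β)/√n.
z-sum = 1.960 + 0.674 = 2.634.
d_min = 2.634 / √180 = 2.634 / 13.416 = 0.196.

d_min ≈ 0.20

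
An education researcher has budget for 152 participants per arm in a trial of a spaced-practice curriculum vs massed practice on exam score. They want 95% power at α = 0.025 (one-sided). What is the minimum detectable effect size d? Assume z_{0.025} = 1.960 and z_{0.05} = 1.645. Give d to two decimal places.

d_min ≈ 0.41

For two independent groups of n = 152 each: d_min = (z_{α} + z_β)·√(2/n).
z-sum = 1.960 + 1.645 = 3.605.
d_min = 3.605 × √(2/152) = 3.605 × 0.1147 = 0.414.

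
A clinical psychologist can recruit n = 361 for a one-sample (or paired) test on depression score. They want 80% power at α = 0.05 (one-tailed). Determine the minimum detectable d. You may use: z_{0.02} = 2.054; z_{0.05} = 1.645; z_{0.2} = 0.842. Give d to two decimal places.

d_min ≈ 0.13

For a single sample (or paired design) of n = 361: d_min = (z_{α} + z_β)/√n.
z-sum = 1.645 + 0.842 = 2.487.
d_min = 2.487 / √361 = 2.487 / 19.000 = 0.131.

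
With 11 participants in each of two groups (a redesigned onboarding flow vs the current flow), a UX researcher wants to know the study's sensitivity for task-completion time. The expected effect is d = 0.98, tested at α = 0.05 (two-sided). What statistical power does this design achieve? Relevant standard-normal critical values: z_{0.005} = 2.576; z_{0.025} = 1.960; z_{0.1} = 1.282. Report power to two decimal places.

power ≈ 0.63

For two equal groups, power = Φ(d·√(n/2) − z_{α/2}).
d·√(n/2) = 0.98 × √(11/2) = 0.98 × 2.345 = 2.298.
z_β = 2.298 − 1.960 = 0.338.
Power = Φ(0.338) = 0.632.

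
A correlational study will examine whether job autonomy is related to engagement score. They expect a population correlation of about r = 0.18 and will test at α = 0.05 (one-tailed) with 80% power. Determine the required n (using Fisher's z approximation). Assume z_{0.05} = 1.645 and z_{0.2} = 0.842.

Fisher's z: C = ½·ln((1+r)/(1−r)) = ½·ln(1.4390) = 0.1820.
n = ((z_{α} + z_β)/C)² + 3.
(1.645 + 0.842) / 0.1820 = 2.487 / 0.1820 = 13.665.
n = 13.665² + 3 = 186.73 + 3 = 189.7.
Round up.

n = 190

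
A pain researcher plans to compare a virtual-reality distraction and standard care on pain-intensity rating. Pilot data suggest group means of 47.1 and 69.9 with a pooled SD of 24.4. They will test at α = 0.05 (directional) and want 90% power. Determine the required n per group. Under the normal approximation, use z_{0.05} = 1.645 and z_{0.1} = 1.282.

n = 20 per group

Cohen's d = |M₁ − M₂| / SD_pooled = |47.1 − 69.9| / 24.4 = 22.8 / 24.4 = 0.934.
For two independent groups with equal n: n = 2·((z_{α} + z_β) / d)².
z_{α} + z_β = 1.645 + 1.282 = 2.927.
n = 2 × (2.927 / 0.934)² = 2 × 3.134² = 2 × 9.82 = 19.6.
Round up to the next whole participant.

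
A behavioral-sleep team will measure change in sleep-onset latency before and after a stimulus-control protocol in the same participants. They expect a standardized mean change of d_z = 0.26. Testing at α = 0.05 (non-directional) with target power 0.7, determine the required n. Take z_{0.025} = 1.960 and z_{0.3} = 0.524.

n = 92 pairs

For a paired (one-sample on differences) test: n = ((z_{α/2} + z_β) / d)².
z_{α/2} + z_β = 1.960 + 0.524 = 2.484.
n = (2.484 / 0.26)² = 9.554² = 91.28.
Round up.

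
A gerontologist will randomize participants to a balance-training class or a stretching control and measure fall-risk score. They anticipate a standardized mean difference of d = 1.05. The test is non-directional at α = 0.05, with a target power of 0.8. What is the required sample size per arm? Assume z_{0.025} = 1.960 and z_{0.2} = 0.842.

n = 15 per group

For two independent groups with equal n: n = 2·((z_{α/2} + z_β) / d)².
z_{α/2} + z_β = 1.960 + 0.842 = 2.802.
n = 2 × (2.802 / 1.05)² = 2 × 2.669² = 2 × 7.12 = 14.2.
Round up to the next whole participant.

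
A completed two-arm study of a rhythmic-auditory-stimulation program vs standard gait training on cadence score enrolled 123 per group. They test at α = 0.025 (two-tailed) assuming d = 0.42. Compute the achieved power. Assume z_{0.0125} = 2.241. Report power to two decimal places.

power ≈ 0.85

For two equal groups, power = Φ(d·√(n/2) − z_{α/2}).
d·√(n/2) = 0.42 × √(123/2) = 0.42 × 7.842 = 3.294.
z_β = 3.294 − 2.241 = 1.053.
Power = Φ(1.053) = 0.854.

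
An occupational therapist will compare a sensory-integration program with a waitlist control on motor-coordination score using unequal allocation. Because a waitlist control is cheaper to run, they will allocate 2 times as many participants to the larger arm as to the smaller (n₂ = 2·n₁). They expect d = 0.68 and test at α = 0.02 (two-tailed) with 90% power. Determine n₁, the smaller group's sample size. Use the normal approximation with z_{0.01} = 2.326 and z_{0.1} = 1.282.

With allocation ratio k = n₂/n₁ = 2, Var(x̄₁−x̄₂) = σ²(1/n₁ + 1/(k·n₁)) = σ²·(k+1)/(k·n₁).
So n₁ = (1 + 1/k)·((z_{α/2} + z_β)/d)² = 1.500 × (3.608/0.68)².
n₁ = 1.500 × 28.15 = 42.2.
Round up: n₁ = 43, giving n₂ = 2 × 43 = 86.

n₁ = 43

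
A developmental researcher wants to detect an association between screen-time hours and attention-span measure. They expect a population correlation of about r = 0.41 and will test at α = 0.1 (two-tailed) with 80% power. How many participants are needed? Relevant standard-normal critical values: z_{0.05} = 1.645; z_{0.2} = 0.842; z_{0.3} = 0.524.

n = 36

Fisher's z: C = ½·ln((1+r)/(1−r)) = ½·ln(2.3898) = 0.4356.
n = ((z_{α/2} + z_β)/C)² + 3.
(1.645 + 0.842) / 0.4356 = 2.487 / 0.4356 = 5.709.
n = 5.709² + 3 = 32.60 + 3 = 35.6.
Round up.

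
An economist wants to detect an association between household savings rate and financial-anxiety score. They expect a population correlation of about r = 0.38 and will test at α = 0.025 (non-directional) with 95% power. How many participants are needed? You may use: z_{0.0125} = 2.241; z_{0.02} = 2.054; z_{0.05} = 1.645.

n = 98

Fisher's z: C = ½·ln((1+r)/(1−r)) = ½·ln(2.2258) = 0.4001.
n = ((z_{α/2} + z_β)/C)² + 3.
(2.241 + 1.645) / 0.4001 = 3.886 / 0.4001 = 9.713.
n = 9.713² + 3 = 94.33 + 3 = 97.3.
Round up.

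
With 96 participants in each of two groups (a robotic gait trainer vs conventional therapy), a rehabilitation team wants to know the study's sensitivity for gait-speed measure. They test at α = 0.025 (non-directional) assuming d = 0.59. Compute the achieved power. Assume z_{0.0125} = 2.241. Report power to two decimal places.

For two equal groups, power = Φ(d·√(n/2) − z_{α/2}).
d·√(n/2) = 0.59 × √(96/2) = 0.59 × 6.928 = 4.088.
z_β = 4.088 − 2.241 = 1.847.
Power = Φ(1.847) = 0.968.

power ≈ 0.97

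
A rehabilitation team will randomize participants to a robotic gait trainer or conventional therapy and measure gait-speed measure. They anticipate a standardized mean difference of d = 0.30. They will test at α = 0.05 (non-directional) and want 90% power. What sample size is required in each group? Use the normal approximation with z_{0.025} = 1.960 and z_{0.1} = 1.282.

n = 234 per group

For two independent groups with equal n: n = 2·((z_{α/2} + z_β) / d)².
z_{α/2} + z_β = 1.960 + 1.282 = 3.242.
n = 2 × (3.242 / 0.30)² = 2 × 10.807² = 2 × 116.78 = 233.6.
Round up to the next whole participant.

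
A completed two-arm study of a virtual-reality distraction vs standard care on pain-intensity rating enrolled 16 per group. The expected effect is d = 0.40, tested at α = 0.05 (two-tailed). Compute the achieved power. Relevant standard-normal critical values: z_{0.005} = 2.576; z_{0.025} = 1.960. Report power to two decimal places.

For two equal groups, power = Φ(d·√(n/2) − z_{α/2}).
d·√(n/2) = 0.40 × √(16/2) = 0.40 × 2.828 = 1.131.
z_β = 1.131 − 1.960 = -0.829.
Power = Φ(-0.829) = 0.204.

power ≈ 0.20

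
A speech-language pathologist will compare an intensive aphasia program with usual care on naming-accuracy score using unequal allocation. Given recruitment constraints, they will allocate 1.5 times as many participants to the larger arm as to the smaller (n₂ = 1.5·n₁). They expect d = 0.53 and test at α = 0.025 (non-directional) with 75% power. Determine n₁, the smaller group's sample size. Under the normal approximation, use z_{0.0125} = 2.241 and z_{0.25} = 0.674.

With allocation ratio k = n₂/n₁ = 1.5, Var(x̄₁−x̄₂) = σ²(1/n₁ + 1/(k·n₁)) = σ²·(k+1)/(k·n₁).
So n₁ = (1 + 1/k)·((z_{α/2} + z_β)/d)² = 1.667 × (2.915/0.53)².
n₁ = 1.667 × 30.25 = 50.4.
Round up: n₁ = 51, giving n₂ = ⌈1.5 × 51⌉ = ⌈76.5⌉ = 77.

n₁ = 51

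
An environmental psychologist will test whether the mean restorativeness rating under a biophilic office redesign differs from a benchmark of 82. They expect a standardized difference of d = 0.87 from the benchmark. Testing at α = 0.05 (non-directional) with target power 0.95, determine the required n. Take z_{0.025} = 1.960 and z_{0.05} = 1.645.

For a one-sample test: n = ((z_{α/2} + z_β) / d)².
z_{α/2} + z_β = 1.960 + 1.645 = 3.605.
n = (3.605 / 0.87)² = 4.144² = 17.17.
Round up.

n = 18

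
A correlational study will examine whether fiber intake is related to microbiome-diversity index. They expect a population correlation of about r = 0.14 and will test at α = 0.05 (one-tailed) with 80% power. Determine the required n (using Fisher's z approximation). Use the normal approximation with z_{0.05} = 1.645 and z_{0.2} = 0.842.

Fisher's z: C = ½·ln((1+r)/(1−r)) = ½·ln(1.3256) = 0.1409.
n = ((z_{α} + z_β)/C)² + 3.
(1.645 + 0.842) / 0.1409 = 2.487 / 0.1409 = 17.651.
n = 17.651² + 3 = 311.55 + 3 = 314.6.
Round up.

n = 315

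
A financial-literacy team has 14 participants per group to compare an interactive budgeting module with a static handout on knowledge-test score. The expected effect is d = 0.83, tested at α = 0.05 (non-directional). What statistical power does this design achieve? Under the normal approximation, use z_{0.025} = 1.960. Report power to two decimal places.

power ≈ 0.59

For two equal groups, power = Φ(d·√(n/2) − z_{α/2}).
d·√(n/2) = 0.83 × √(14/2) = 0.83 × 2.646 = 2.196.
z_β = 2.196 − 1.960 = 0.236.
Power = Φ(0.236) = 0.593.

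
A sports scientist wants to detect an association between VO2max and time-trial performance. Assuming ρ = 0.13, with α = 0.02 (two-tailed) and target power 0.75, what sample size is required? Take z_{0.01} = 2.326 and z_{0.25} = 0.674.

Fisher's z: C = ½·ln((1+r)/(1−r)) = ½·ln(1.2989) = 0.1307.
n = ((z_{α/2} + z_β)/C)² + 3.
(2.326 + 0.674) / 0.1307 = 3.000 / 0.1307 = 22.953.
n = 22.953² + 3 = 526.86 + 3 = 529.9.
Round up.

n = 530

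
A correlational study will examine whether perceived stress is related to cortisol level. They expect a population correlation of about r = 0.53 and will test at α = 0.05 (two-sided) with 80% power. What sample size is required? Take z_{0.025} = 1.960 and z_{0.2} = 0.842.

Fisher's z: C = ½·ln((1+r)/(1−r)) = ½·ln(3.2553) = 0.5901.
n = ((z_{α/2} + z_β)/C)² + 3.
(1.960 + 0.842) / 0.5901 = 2.802 / 0.5901 = 4.748.
n = 4.748² + 3 = 22.55 + 3 = 25.5.
Round up.

n = 26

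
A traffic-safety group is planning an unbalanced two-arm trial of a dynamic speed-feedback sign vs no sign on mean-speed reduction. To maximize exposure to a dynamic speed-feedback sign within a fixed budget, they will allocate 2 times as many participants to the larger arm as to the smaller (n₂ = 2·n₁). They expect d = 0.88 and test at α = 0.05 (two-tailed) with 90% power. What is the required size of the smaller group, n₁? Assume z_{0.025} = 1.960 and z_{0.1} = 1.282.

n₁ = 21

With allocation ratio k = n₂/n₁ = 2, Var(x̄₁−x̄₂) = σ²(1/n₁ + 1/(k·n₁)) = σ²·(k+1)/(k·n₁).
So n₁ = (1 + 1/k)·((z_{α/2} + z_β)/d)² = 1.500 × (3.242/0.88)².
n₁ = 1.500 × 13.57 = 20.4.
Round up: n₁ = 21, giving n₂ = 2 × 21 = 42.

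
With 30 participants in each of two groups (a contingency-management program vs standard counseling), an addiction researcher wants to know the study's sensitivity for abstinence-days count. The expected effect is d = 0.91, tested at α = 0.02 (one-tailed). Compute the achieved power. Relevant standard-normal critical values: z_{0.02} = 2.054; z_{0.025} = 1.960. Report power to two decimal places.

For two equal groups, power = Φ(d·√(n/2) − z_{α}).
d·√(n/2) = 0.91 × √(30/2) = 0.91 × 3.873 = 3.524.
z_β = 3.524 − 2.054 = 1.470.
Power = Φ(1.470) = 0.929.

power ≈ 0.93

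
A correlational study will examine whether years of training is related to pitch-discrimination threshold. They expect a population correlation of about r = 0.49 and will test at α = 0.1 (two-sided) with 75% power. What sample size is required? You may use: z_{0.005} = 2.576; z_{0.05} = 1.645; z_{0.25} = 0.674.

Fisher's z: C = ½·ln((1+r)/(1−r)) = ½·ln(2.9216) = 0.5361.
n = ((z_{α/2} + z_β)/C)² + 3.
(1.645 + 0.674) / 0.5361 = 2.319 / 0.5361 = 4.326.
n = 4.326² + 3 = 18.71 + 3 = 21.7.
Round up.

n = 22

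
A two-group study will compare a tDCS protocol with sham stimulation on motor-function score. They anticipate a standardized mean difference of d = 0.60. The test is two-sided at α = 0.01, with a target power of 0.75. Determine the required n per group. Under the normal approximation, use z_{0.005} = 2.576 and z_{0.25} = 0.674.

For two independent groups with equal n: n = 2·((z_{α/2} + z_β) / d)².
z_{α/2} + z_β = 2.576 + 0.674 = 3.250.
n = 2 × (3.250 / 0.60)² = 2 × 5.417² = 2 × 29.34 = 58.7.
Round up to the next whole participant.

n = 59 per group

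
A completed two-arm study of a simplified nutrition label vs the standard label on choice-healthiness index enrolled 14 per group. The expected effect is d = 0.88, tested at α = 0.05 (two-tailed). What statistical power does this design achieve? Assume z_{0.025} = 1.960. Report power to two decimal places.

power ≈ 0.64

For two equal groups, power = Φ(d·√(n/2) − z_{α/2}).
d·√(n/2) = 0.88 × √(14/2) = 0.88 × 2.646 = 2.328.
z_β = 2.328 − 1.960 = 0.368.
Power = Φ(0.368) = 0.644.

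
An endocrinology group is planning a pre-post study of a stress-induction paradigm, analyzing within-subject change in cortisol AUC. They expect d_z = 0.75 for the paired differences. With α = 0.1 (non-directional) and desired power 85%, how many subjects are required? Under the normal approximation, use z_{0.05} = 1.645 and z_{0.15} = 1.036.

For a paired (one-sample on differences) test: n = ((z_{α/2} + z_β) / d)².
z_{α/2} + z_β = 1.645 + 1.036 = 2.681.
n = (2.681 / 0.75)² = 3.575² = 12.78.
Round up.

n = 13 pairs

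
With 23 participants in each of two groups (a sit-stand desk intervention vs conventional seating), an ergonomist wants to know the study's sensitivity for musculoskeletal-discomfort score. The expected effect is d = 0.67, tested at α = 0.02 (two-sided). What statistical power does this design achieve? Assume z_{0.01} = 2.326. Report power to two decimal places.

power ≈ 0.48

For two equal groups, power = Φ(d·√(n/2) − z_{α/2}).
d·√(n/2) = 0.67 × √(23/2) = 0.67 × 3.391 = 2.272.
z_β = 2.272 − 2.326 = -0.054.
Power = Φ(-0.054) = 0.478.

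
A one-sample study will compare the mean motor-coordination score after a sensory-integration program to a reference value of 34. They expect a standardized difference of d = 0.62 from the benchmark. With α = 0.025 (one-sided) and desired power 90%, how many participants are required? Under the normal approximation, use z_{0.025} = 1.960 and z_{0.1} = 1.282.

n = 28

For a one-sample test: n = ((z_{α} + z_β) / d)².
z_{α} + z_β = 1.960 + 1.282 = 3.242.
n = (3.242 / 0.62)² = 5.229² = 27.34.
Round up.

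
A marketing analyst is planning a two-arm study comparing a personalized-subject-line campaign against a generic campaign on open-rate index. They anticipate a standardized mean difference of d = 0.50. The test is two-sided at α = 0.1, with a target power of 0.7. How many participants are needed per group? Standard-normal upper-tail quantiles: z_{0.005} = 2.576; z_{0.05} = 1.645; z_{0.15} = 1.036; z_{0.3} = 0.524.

For two independent groups with equal n: n = 2·((z_{α/2} + z_β) / d)².
z_{α/2} + z_β = 1.645 + 0.524 = 2.169.
n = 2 × (2.169 / 0.50)² = 2 × 4.338² = 2 × 18.82 = 37.6.
Round up to the next whole participant.

n = 38 per group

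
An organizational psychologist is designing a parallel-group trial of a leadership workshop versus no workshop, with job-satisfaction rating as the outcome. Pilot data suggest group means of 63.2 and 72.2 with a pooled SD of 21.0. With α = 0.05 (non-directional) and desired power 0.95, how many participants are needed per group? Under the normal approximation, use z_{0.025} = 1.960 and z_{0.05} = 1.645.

Cohen's d = |M₁ − M₂| / SD_pooled = |63.2 − 72.2| / 21.0 = 9.0 / 21.0 = 0.429.
For two independent groups with equal n: n = 2·((z_{α/2} + z_β) / d)².
z_{α/2} + z_β = 1.960 + 1.645 = 3.605.
n = 2 × (3.605 / 0.429)² = 2 × 8.403² = 2 × 70.61 = 141.2.
Round up to the next whole participant.

n = 142 per group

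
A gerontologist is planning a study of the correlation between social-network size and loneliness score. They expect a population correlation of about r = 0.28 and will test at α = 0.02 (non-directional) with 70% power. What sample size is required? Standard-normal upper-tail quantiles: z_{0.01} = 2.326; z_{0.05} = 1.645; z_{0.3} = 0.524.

Fisher's z: C = ½·ln((1+r)/(1−r)) = ½·ln(1.7778) = 0.2877.
n = ((z_{α/2} + z_β)/C)² + 3.
(2.326 + 0.524) / 0.2877 = 2.850 / 0.2877 = 9.906.
n = 9.906² + 3 = 98.13 + 3 = 101.1.
Round up.

n = 102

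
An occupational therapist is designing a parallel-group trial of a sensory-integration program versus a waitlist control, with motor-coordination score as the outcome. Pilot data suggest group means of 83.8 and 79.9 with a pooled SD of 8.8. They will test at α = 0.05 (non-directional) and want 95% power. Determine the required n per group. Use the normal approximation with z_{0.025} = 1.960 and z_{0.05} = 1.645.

Cohen's d = |M₁ − M₂| / SD_pooled = |83.8 − 79.9| / 8.8 = 3.9 / 8.8 = 0.443.
For two independent groups with equal n: n = 2·((z_{α/2} + z_β) / d)².
z_{α/2} + z_β = 1.960 + 1.645 = 3.605.
n = 2 × (3.605 / 0.443)² = 2 × 8.138² = 2 × 66.22 = 132.4.
Round up to the next whole participant.

n = 133 per group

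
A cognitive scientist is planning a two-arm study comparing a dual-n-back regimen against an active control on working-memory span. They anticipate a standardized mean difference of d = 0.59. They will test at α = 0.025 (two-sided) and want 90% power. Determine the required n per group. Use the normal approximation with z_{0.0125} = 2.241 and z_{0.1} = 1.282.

For two independent groups with equal n: n = 2·((z_{α/2} + z_β) / d)².
z_{α/2} + z_β = 2.241 + 1.282 = 3.523.
n = 2 × (3.523 / 0.59)² = 2 × 5.971² = 2 × 35.66 = 71.3.
Round up to the next whole participant.

n = 72 per group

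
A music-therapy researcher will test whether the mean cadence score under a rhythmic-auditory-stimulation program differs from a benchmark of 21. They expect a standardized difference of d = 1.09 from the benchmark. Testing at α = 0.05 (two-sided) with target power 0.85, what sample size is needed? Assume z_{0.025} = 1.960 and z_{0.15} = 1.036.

n = 8

For a one-sample test: n = ((z_{α/2} + z_β) / d)².
z_{α/2} + z_β = 1.960 + 1.036 = 2.996.
n = (2.996 / 1.09)² = 2.749² = 7.55.
Round up.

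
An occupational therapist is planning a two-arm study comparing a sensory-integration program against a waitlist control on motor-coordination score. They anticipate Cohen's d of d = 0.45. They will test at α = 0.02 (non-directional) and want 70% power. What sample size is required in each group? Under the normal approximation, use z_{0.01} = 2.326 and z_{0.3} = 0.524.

n = 81 per group

For two independent groups with equal n: n = 2·((z_{α/2} + z_β) / d)².
z_{α/2} + z_β = 2.326 + 0.524 = 2.850.
n = 2 × (2.850 / 0.45)² = 2 × 6.333² = 2 × 40.11 = 80.2.
Round up to the next whole participant.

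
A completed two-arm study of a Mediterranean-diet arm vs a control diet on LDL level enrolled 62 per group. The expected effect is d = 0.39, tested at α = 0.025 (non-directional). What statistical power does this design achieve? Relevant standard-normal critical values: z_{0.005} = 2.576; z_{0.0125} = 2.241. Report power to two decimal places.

power ≈ 0.47

For two equal groups, power = Φ(d·√(n/2) − z_{α/2}).
d·√(n/2) = 0.39 × √(62/2) = 0.39 × 5.568 = 2.171.
z_β = 2.171 − 2.241 = -0.070.
Power = Φ(-0.070) = 0.472.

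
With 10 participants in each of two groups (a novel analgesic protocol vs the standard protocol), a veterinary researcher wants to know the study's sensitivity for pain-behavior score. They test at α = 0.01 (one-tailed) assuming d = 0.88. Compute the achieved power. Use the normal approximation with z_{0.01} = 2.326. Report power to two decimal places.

For two equal groups, power = Φ(d·√(n/2) − z_{α}).
d·√(n/2) = 0.88 × √(10/2) = 0.88 × 2.236 = 1.968.
z_β = 1.968 − 2.326 = -0.358.
Power = Φ(-0.358) = 0.360.

power ≈ 0.36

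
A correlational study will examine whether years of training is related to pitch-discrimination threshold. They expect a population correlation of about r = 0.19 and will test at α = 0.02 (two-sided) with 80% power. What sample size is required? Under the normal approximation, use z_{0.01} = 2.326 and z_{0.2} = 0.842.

Fisher's z: C = ½·ln((1+r)/(1−r)) = ½·ln(1.4691) = 0.1923.
n = ((z_{α/2} + z_β)/C)² + 3.
(2.326 + 0.842) / 0.1923 = 3.168 / 0.1923 = 16.474.
n = 16.474² + 3 = 271.40 + 3 = 274.4.
Round up.

n = 275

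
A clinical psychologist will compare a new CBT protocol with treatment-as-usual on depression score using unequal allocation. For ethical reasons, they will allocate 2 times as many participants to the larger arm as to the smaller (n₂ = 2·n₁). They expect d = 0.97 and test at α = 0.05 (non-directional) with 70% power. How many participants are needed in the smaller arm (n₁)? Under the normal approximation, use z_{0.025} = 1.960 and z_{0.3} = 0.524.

With allocation ratio k = n₂/n₁ = 2, Var(x̄₁−x̄₂) = σ²(1/n₁ + 1/(k·n₁)) = σ²·(k+1)/(k·n₁).
So n₁ = (1 + 1/k)·((z_{α/2} + z_β)/d)² = 1.500 × (2.484/0.97)².
n₁ = 1.500 × 6.56 = 9.8.
Round up: n₁ = 10, giving n₂ = 2 × 10 = 20.

n₁ = 10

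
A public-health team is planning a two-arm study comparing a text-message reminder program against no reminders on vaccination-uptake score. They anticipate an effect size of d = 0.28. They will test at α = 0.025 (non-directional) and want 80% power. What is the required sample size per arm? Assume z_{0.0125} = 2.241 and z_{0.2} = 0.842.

For two independent groups with equal n: n = 2·((z_{α/2} + z_β) / d)².
z_{α/2} + z_β = 2.241 + 0.842 = 3.083.
n = 2 × (3.083 / 0.28)² = 2 × 11.011² = 2 × 121.24 = 242.5.
Round up to the next whole participant.

n = 243 per group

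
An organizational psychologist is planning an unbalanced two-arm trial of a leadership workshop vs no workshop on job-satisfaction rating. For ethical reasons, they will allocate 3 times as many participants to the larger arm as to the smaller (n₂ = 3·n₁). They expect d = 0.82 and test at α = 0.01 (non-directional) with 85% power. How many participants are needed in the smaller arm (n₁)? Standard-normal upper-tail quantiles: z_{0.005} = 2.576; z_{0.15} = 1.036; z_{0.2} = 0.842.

n₁ = 26

With allocation ratio k = n₂/n₁ = 3, Var(x̄₁−x̄₂) = σ²(1/n₁ + 1/(k·n₁)) = σ²·(k+1)/(k·n₁).
So n₁ = (1 + 1/k)·((z_{α/2} + z_β)/d)² = 1.333 × (3.612/0.82)².
n₁ = 1.333 × 19.40 = 25.9.
Round up: n₁ = 26, giving n₂ = 3 × 26 = 78.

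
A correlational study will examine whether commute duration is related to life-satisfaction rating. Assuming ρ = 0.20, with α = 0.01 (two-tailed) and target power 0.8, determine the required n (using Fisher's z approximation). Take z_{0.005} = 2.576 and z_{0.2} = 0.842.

n = 288

Fisher's z: C = ½·ln((1+r)/(1−r)) = ½·ln(1.5000) = 0.2027.
n = ((z_{α/2} + z_β)/C)² + 3.
(2.576 + 0.842) / 0.2027 = 3.418 / 0.2027 = 16.862.
n = 16.862² + 3 = 284.34 + 3 = 287.3.
Round up.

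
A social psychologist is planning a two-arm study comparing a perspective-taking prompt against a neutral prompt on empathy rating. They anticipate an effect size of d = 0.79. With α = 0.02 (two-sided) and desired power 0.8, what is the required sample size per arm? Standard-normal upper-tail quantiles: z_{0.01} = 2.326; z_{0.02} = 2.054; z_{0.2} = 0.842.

n = 33 per group

For two independent groups with equal n: n = 2·((z_{α/2} + z_β) / d)².
z_{α/2} + z_β = 2.326 + 0.842 = 3.168.
n = 2 × (3.168 / 0.79)² = 2 × 4.010² = 2 × 16.08 = 32.2.
Round up to the next whole participant.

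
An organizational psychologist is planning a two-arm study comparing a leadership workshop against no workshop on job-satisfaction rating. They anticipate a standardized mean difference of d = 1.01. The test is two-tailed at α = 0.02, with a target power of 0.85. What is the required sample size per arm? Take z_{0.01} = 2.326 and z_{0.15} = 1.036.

For two independent groups with equal n: n = 2·((z_{α/2} + z_β) / d)².
z_{α/2} + z_β = 2.326 + 1.036 = 3.362.
n = 2 × (3.362 / 1.01)² = 2 × 3.329² = 2 × 11.08 = 22.2.
Round up to the next whole participant.

n = 23 per group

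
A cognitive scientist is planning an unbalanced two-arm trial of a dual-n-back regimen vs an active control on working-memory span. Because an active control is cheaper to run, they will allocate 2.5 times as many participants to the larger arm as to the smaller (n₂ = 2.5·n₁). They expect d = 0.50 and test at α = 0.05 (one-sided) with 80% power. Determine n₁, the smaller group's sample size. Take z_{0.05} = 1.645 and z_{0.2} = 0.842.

n₁ = 35

With allocation ratio k = n₂/n₁ = 2.5, Var(x̄₁−x̄₂) = σ²(1/n₁ + 1/(k·n₁)) = σ²·(k+1)/(k·n₁).
So n₁ = (1 + 1/k)·((z_{α} + z_β)/d)² = 1.400 × (2.487/0.50)².
n₁ = 1.400 × 24.74 = 34.6.
Round up: n₁ = 35, giving n₂ = ⌈2.5 × 35⌉ = ⌈87.5⌉ = 88.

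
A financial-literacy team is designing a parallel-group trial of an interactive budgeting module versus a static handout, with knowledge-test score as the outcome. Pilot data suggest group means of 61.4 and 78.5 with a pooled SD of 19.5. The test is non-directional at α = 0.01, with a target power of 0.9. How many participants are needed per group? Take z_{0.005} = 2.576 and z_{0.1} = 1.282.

Cohen's d = |M₁ − M₂| / SD_pooled = |61.4 − 78.5| / 19.5 = 17.1 / 19.5 = 0.877.
For two independent groups with equal n: n = 2·((z_{α/2} + z_β) / d)².
z_{α/2} + z_β = 2.576 + 1.282 = 3.858.
n = 2 × (3.858 / 0.877)² = 2 × 4.399² = 2 × 19.35 = 38.7.
Round up to the next whole participant.

n = 39 per group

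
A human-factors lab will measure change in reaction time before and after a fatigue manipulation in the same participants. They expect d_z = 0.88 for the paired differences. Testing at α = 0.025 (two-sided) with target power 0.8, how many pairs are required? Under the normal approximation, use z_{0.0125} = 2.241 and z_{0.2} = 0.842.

For a paired (one-sample on differences) test: n = ((z_{α/2} + z_β) / d)².
z_{α/2} + z_β = 2.241 + 0.842 = 3.083.
n = (3.083 / 0.88)² = 3.503² = 12.27.
Round up.

n = 13 pairs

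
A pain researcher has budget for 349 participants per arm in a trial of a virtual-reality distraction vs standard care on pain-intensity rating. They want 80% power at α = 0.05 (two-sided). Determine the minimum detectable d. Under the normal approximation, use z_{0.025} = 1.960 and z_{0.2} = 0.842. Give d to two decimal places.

For two independent groups of n = 349 each: d_min = (z_{α/2} + z_β)·√(2/n).
z-sum = 1.960 + 0.842 = 2.802.
d_min = 2.802 × √(2/349) = 2.802 × 0.0757 = 0.212.

d_min ≈ 0.21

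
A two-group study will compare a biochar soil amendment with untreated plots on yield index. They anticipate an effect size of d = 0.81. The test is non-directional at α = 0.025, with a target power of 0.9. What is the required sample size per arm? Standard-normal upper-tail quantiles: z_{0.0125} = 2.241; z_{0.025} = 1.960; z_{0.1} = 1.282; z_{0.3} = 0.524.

n = 38 per group

For two independent groups with equal n: n = 2·((z_{α/2} + z_β) / d)².
z_{α/2} + z_β = 2.241 + 1.282 = 3.523.
n = 2 × (3.523 / 0.81)² = 2 × 4.349² = 2 × 18.92 = 37.8.
Round up to the next whole participant.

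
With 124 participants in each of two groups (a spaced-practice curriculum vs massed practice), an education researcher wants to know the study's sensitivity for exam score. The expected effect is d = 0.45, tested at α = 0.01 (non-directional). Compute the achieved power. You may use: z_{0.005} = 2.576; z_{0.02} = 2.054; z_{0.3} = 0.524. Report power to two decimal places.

power ≈ 0.83

For two equal groups, power = Φ(d·√(n/2) − z_{α/2}).
d·√(n/2) = 0.45 × √(124/2) = 0.45 × 7.874 = 3.543.
z_β = 3.543 − 2.576 = 0.967.
Power = Φ(0.967) = 0.833.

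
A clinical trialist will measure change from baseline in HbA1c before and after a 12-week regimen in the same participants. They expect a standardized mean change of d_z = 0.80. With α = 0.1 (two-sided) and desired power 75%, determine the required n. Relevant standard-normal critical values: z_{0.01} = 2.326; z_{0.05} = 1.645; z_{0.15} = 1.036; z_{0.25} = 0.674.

For a paired (one-sample on differences) test: n = ((z_{α/2} + z_β) / d)².
z_{α/2} + z_β = 1.645 + 0.674 = 2.319.
n = (2.319 / 0.80)² = 2.899² = 8.40.
Round up.

n = 9 pairs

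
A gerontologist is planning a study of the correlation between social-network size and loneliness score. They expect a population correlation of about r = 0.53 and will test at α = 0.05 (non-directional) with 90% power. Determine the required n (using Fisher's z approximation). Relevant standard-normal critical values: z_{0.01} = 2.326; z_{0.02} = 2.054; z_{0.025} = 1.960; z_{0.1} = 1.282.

Fisher's z: C = ½·ln((1+r)/(1−r)) = ½·ln(3.2553) = 0.5901.
n = ((z_{α/2} + z_β)/C)² + 3.
(1.960 + 1.282) / 0.5901 = 3.242 / 0.5901 = 5.494.
n = 5.494² + 3 = 30.18 + 3 = 33.2.
Round up.

n = 34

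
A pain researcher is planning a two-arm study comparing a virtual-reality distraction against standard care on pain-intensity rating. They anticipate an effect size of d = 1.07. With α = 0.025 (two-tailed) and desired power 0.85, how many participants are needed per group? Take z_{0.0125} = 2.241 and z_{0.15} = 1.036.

For two independent groups with equal n: n = 2·((z_{α/2} + z_β) / d)².
z_{α/2} + z_β = 2.241 + 1.036 = 3.277.
n = 2 × (3.277 / 1.07)² = 2 × 3.063² = 2 × 9.38 = 18.8.
Round up to the next whole participant.

n = 19 per group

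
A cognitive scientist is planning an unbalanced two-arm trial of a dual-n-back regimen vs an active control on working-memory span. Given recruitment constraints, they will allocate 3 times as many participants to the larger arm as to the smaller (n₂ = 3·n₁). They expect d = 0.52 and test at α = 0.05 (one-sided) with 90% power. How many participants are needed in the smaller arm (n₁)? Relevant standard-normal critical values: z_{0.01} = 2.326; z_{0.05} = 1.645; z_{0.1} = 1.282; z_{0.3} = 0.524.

n₁ = 43

With allocation ratio k = n₂/n₁ = 3, Var(x̄₁−x̄₂) = σ²(1/n₁ + 1/(k·n₁)) = σ²·(k+1)/(k·n₁).
So n₁ = (1 + 1/k)·((z_{α} + z_β)/d)² = 1.333 × (2.927/0.52)².
n₁ = 1.333 × 31.68 = 42.2.
Round up: n₁ = 43, giving n₂ = 3 × 43 = 129.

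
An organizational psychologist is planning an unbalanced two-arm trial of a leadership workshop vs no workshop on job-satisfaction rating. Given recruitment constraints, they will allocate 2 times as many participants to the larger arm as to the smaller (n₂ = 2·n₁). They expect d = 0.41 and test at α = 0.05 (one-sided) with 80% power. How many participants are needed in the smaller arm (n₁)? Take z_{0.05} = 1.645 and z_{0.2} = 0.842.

n₁ = 56

With allocation ratio k = n₂/n₁ = 2, Var(x̄₁−x̄₂) = σ²(1/n₁ + 1/(k·n₁)) = σ²·(k+1)/(k·n₁).
So n₁ = (1 + 1/k)·((z_{α} + z_β)/d)² = 1.500 × (2.487/0.41)².
n₁ = 1.500 × 36.79 = 55.2.
Round up: n₁ = 56, giving n₂ = 2 × 56 = 112.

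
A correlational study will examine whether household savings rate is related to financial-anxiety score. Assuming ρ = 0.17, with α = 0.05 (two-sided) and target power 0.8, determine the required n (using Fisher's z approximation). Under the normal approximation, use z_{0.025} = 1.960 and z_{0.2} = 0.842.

Fisher's z: C = ½·ln((1+r)/(1−r)) = ½·ln(1.4096) = 0.1717.
n = ((z_{α/2} + z_β)/C)² + 3.
(1.960 + 0.842) / 0.1717 = 2.802 / 0.1717 = 16.319.
n = 16.319² + 3 = 266.32 + 3 = 269.3.
Round up.

n = 270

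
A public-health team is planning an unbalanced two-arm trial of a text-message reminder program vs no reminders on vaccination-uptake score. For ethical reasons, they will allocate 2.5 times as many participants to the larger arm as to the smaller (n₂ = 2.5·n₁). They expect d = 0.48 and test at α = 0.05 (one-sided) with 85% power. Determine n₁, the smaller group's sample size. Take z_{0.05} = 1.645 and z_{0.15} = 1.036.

With allocation ratio k = n₂/n₁ = 2.5, Var(x̄₁−x̄₂) = σ²(1/n₁ + 1/(k·n₁)) = σ²·(k+1)/(k·n₁).
So n₁ = (1 + 1/k)·((z_{α} + z_β)/d)² = 1.400 × (2.681/0.48)².
n₁ = 1.400 × 31.20 = 43.7.
Round up: n₁ = 44, giving n₂ = 2.5 × 44 = 110.

n₁ = 44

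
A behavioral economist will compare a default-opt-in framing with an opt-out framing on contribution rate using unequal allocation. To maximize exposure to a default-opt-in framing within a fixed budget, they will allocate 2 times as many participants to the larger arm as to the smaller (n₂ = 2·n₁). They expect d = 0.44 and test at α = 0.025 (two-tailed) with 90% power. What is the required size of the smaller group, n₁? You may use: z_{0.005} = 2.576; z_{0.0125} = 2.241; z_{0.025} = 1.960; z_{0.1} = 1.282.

n₁ = 97

With allocation ratio k = n₂/n₁ = 2, Var(x̄₁−x̄₂) = σ²(1/n₁ + 1/(k·n₁)) = σ²·(k+1)/(k·n₁).
So n₁ = (1 + 1/k)·((z_{α/2} + z_β)/d)² = 1.500 × (3.523/0.44)².
n₁ = 1.500 × 64.11 = 96.2.
Round up: n₁ = 97, giving n₂ = 2 × 97 = 194.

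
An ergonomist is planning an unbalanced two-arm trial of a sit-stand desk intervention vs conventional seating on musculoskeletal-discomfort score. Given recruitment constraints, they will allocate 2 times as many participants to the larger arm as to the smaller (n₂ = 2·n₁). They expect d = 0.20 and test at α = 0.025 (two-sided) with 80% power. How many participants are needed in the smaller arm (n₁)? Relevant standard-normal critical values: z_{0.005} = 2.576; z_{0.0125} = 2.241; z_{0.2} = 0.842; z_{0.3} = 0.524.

With allocation ratio k = n₂/n₁ = 2, Var(x̄₁−x̄₂) = σ²(1/n₁ + 1/(k·n₁)) = σ²·(k+1)/(k·n₁).
So n₁ = (1 + 1/k)·((z_{α/2} + z_β)/d)² = 1.500 × (3.083/0.20)².
n₁ = 1.500 × 237.62 = 356.4.
Round up: n₁ = 357, giving n₂ = 2 × 357 = 714.

n₁ = 357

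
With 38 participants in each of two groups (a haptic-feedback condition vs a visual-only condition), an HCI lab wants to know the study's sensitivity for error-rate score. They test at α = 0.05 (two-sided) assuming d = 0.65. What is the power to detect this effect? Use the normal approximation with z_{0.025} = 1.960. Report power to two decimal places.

power ≈ 0.81

For two equal groups, power = Φ(d·√(n/2) − z_{α/2}).
d·√(n/2) = 0.65 × √(38/2) = 0.65 × 4.359 = 2.833.
z_β = 2.833 − 1.960 = 0.873.
Power = Φ(0.873) = 0.809.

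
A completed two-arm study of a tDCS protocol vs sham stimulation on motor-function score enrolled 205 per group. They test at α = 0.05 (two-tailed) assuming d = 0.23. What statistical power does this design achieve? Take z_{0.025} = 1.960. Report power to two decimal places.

For two equal groups, power = Φ(d·√(n/2) − z_{α/2}).
d·√(n/2) = 0.23 × √(205/2) = 0.23 × 10.124 = 2.329.
z_β = 2.329 − 1.960 = 0.369.
Power = Φ(0.369) = 0.644.

power ≈ 0.64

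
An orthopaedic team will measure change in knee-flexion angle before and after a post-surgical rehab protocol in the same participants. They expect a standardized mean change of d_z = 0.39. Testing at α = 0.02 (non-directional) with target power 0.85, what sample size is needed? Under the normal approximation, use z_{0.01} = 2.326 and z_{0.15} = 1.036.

For a paired (one-sample on differences) test: n = ((z_{α/2} + z_β) / d)².
z_{α/2} + z_β = 2.326 + 1.036 = 3.362.
n = (3.362 / 0.39)² = 8.621² = 74.31.
Round up.

n = 75 pairs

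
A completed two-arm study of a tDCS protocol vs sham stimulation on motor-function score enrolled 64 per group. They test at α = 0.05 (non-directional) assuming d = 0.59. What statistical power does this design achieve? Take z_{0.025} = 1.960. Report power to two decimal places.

For two equal groups, power = Φ(d·√(n/2) − z_{α/2}).
d·√(n/2) = 0.59 × √(64/2) = 0.59 × 5.657 = 3.338.
z_β = 3.338 − 1.960 = 1.378.
Power = Φ(1.378) = 0.916.

power ≈ 0.92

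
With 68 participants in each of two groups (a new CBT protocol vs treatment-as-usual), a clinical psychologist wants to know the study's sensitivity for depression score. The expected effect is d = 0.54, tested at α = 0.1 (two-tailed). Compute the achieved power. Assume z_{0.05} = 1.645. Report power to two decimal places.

For two equal groups, power = Φ(d·√(n/2) − z_{α/2}).
d·√(n/2) = 0.54 × √(68/2) = 0.54 × 5.831 = 3.149.
z_β = 3.149 − 1.645 = 1.504.
Power = Φ(1.504) = 0.934.

power ≈ 0.93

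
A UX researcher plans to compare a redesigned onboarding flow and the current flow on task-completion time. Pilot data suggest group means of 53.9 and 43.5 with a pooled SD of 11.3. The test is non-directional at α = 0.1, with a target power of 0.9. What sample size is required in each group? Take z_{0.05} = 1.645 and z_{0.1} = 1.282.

n = 21 per group

Cohen's d = |M₁ − M₂| / SD_pooled = |53.9 − 43.5| / 11.3 = 10.4 / 11.3 = 0.920.
For two independent groups with equal n: n = 2·((z_{α/2} + z_β) / d)².
z_{α/2} + z_β = 1.645 + 1.282 = 2.927.
n = 2 × (2.927 / 0.920)² = 2 × 3.182² = 2 × 10.12 = 20.2.
Round up to the next whole participant.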